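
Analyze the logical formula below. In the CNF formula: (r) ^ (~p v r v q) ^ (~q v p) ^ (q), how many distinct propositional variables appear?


Identify each variable that appears in the formula.
Variables found: p, q, r
Count = 3

3


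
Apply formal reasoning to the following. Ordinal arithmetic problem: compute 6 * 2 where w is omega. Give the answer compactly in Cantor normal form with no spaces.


Compute 6 * 2.
Ordinal * is associative and left-distributive over +, but NOT commutative; for finite n>1, n*w = w but w*n stays w*n.
Both finite; ordinal * agrees with natural *: 6 * 2 = 12.
Result = 12

12


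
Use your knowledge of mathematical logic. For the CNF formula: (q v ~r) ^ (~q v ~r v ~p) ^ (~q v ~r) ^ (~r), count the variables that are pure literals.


Check each variable for pure literal status:
p: pure negative
q: mixed (not pure)
r: pure negative
Pure literal count = 2

2


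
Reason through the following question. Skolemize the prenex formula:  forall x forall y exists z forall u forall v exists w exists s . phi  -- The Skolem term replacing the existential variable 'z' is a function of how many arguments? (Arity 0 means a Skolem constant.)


Quantifier prefix: forall x forall y exists z forall u forall v exists w exists s
'z' is existentially quantified at position 3.
Universal variables preceding it: x, y
Skolem function arity = 2

2


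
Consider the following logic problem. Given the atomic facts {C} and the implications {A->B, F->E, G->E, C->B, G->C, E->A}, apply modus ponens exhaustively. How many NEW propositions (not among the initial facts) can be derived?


Initial facts: {C}
Apply modus ponens to closure:
  C and C->B  =>  B
Final known: {B, C}
New propositions: {B}
Count = 1

1


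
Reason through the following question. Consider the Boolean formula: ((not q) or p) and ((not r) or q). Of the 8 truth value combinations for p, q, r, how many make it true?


Evaluate all 8 assignments for p, q, r:
p=0, q=0, r=0: 1
p=0, q=0, r=1: 0
p=0, q=1, r=0: 0
p=0, q=1, r=1: 0
p=1, q=0, r=0: 1
p=1, q=0, r=1: 0
p=1, q=1, r=0: 1
p=1, q=1, r=1: 1
Satisfying count = 4

4


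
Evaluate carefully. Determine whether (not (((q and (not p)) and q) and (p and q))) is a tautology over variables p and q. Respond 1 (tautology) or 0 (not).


Check all 4 assignments:
p=0, q=0: 1
p=0, q=1: 1
p=1, q=0: 1
p=1, q=1: 1
Satisfying count = 4/4.
Tautology iff count = 4: yes.

1


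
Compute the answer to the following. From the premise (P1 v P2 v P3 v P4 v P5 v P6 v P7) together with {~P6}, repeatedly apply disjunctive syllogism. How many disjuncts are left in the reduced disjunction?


Original disjuncts (7): P1, P2, P3, P4, P5, P6, P7
Negated (eliminate): ~P6
Remaining disjuncts: P1, P2, P3, P4, P5, P7
Count = 7 - 1 = 6

6


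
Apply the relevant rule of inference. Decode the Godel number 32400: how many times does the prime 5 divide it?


Factorize 32400 by dividing by 5 repeatedly.
Division steps: 5 divides 32400 exactly 2 time(s).
Exponent of 5 = 2

2


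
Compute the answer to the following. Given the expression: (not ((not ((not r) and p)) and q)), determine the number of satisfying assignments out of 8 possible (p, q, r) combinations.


Check all 8 assignments:
p=0, q=0, r=0: 1
p=0, q=0, r=1: 1
p=0, q=1, r=0: 0
p=0, q=1, r=1: 0
p=1, q=0, r=0: 1
p=1, q=0, r=1: 1
p=1, q=1, r=0: 1
p=1, q=1, r=1: 0
Count of True = 5

5


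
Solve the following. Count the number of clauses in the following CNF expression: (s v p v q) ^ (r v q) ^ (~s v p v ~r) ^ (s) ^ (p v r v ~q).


A CNF formula is a conjunction of clauses.
Clauses are separated by ^.
Counting the conjuncts: 5 clauses.

5


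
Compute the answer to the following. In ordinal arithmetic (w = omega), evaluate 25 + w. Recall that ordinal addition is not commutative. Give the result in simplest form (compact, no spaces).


Compute 25 + w.
Ordinal + is associative but NOT commutative; for finite n>0, n + w = w but w + n stays w+n.
Any finite left addend is absorbed by w on the right: 25 + w = w.
Result = w

w


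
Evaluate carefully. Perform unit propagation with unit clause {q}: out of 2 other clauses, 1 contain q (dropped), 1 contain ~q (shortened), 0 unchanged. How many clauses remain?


Satisfied (removed): 1
Shortened (remain): 1
Unchanged (remain): 0
Remaining = 1 + 0 = 1

1


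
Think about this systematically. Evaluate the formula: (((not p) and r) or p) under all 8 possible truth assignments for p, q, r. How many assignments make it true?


Check all 8 assignments:
p=0, q=0, r=0: 0
p=0, q=0, r=1: 1
p=0, q=1, r=0: 0
p=0, q=1, r=1: 1
p=1, q=0, r=0: 1
p=1, q=0, r=1: 1
p=1, q=1, r=0: 1
p=1, q=1, r=1: 1
Count of True = 6

6


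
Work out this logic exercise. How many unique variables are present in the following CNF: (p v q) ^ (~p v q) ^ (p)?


Identify each variable that appears in the formula.
Variables found: p, q
Count = 2

2


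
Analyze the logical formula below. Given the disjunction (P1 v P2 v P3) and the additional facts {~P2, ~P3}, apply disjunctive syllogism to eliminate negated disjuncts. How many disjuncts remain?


Original disjuncts (3): P1, P2, P3
Negated (eliminate): ~P2, ~P3
Remaining disjuncts: P1
Count = 3 - 2 = 1

1


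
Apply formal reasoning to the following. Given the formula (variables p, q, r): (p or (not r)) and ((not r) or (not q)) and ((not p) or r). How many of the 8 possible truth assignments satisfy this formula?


Evaluate all 8 assignments for p, q, r:
p=0, q=0, r=0: 1
p=0, q=0, r=1: 0
p=0, q=1, r=0: 1
p=0, q=1, r=1: 0
p=1, q=0, r=0: 0
p=1, q=0, r=1: 1
p=1, q=1, r=0: 0
p=1, q=1, r=1: 0
Satisfying count = 3

3


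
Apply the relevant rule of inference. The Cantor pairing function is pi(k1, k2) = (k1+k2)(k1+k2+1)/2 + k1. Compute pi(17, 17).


k1 + k2 = 34
(k1+k2)(k1+k2+1)/2 = 34 * 35 / 2 = 595
pi = 595 + 17 = 612

612


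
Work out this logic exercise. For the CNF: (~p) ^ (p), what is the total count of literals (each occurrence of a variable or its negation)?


Counting literals in each clause:
Clause 1: 1 literal(s)
Clause 2: 1 literal(s)
Total = 2

2


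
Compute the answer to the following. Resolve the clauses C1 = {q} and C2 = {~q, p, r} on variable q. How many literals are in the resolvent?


Remove q from C1 and ~q from C2.
C1 remainder: {}
C2 remainder: {p, r}
Union (resolvent): {p, r}
Resolvent has 2 literal(s).

2


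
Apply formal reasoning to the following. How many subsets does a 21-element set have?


The power set of a set with n elements has 2^n elements.
|P(S)| = 2^21 = 2097152

2097152


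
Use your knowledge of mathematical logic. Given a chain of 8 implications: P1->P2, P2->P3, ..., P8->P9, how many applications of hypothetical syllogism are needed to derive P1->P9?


With 8 implications in a chain connecting 9 propositions:
P1->P2, P2->P3, ..., P8->P9
Steps needed = (number of implications) - 1 = 8 - 1 = 7

7


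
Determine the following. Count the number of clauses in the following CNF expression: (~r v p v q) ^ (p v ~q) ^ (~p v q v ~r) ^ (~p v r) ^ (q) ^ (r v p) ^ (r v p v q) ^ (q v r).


A CNF formula is a conjunction of clauses.
Clauses are separated by ^.
Counting the conjuncts: 8 clauses.

8


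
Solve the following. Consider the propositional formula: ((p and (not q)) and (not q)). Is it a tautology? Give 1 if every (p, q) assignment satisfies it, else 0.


Check all 4 assignments:
p=0, q=0: 0
p=0, q=1: 0
p=1, q=0: 1
p=1, q=1: 0
Satisfying count = 1/4.
Tautology iff count = 4: no.

0


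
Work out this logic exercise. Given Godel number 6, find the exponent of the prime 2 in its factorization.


Factorize 6 by dividing by 2 repeatedly.
Division steps: 2 divides 6 exactly 1 time(s).
Exponent of 2 = 1

1


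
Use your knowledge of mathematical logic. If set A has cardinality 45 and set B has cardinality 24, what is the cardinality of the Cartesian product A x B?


The Cartesian product A x B contains all ordered pairs (a, b).
|A x B| = |A| * |B| = 45 * 24 = 1080

1080


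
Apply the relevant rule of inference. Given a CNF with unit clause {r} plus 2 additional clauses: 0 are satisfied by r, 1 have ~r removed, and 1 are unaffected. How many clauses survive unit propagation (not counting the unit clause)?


Satisfied (removed): 0
Shortened (remain): 1
Unchanged (remain): 1
Remaining = 1 + 1 = 2

2


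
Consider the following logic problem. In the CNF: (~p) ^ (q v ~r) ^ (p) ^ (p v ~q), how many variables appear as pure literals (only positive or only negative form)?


Check each variable for pure literal status:
p: mixed (not pure)
q: mixed (not pure)
r: pure negative
Pure literal count = 1

1


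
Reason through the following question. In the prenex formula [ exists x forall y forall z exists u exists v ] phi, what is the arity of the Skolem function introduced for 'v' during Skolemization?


Quantifier prefix: exists x forall y forall z exists u exists v
'v' is existentially quantified at position 5.
Universal variables preceding it: y, z
Skolem function arity = 2

2


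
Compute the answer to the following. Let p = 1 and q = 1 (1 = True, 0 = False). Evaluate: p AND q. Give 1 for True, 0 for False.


p = 1, q = 1
Operation: p AND q
Evaluate: 1 AND 1 = 1

1


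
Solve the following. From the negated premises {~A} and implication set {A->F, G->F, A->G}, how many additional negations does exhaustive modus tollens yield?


Initial negated facts: {~A}
Apply modus tollens to closure:
  (no implication fires)
Final negated: {~A}
New negations: {(none)}
Count = 0

0


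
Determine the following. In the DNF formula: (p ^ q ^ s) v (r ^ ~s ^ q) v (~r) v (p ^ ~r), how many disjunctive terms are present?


A DNF formula is a disjunction of terms (conjunctions).
Terms are separated by v.
Counting the disjuncts: 4 terms.

4


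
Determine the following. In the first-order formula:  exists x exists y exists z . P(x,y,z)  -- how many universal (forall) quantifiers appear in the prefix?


Quantifier prefix: exists x exists y exists z
Mark each quantifier type:
  E E E
Universal count = 0, Existential count = 3
Asked for universal (forall) quantifiers: 0

0


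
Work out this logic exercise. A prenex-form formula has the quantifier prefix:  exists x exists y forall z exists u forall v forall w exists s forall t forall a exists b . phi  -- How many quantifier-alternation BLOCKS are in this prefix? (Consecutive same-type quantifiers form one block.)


Quantifier-type sequence: E E A E A A E A A E  (A=forall, E=exists)
Group into maximal same-type runs:
  Ex2 | Ax1 | Ex1 | Ax2 | Ex1 | Ax2 | Ex1
Number of blocks = 7

7


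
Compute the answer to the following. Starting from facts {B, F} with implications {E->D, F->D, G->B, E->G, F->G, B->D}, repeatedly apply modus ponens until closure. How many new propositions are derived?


Initial facts: {B, F}
Apply modus ponens to closure:
  F and F->D  =>  D
  F and F->G  =>  G
Final known: {B, D, F, G}
New propositions: {D, G}
Count = 2

2


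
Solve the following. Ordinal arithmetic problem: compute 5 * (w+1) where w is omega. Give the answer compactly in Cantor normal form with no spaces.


Compute 5 * (w+1).
Ordinal * is associative and left-distributive over +, but NOT commutative; for finite n>1, n*w = w but w*n stays w*n.
By left-distributivity: 5 * (w+1) = 5*w + 5*1 = w + 5 = w+5.
Result = w+5

w+5


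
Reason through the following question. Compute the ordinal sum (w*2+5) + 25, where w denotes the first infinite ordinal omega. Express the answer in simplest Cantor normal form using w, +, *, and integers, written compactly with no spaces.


Compute (w*2+5) + 25.
Ordinal + is associative but NOT commutative; for finite n>0, n + w = w but w + n stays w+n.
By associativity: (w*2+5) + 25 = w*2 + (5+25) = w*2+30.
Result = w*2+30

w*2+30


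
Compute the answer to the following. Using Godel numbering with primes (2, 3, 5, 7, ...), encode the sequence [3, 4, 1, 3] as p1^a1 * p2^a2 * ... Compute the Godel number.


Encode each element as an exponent of the corresponding prime:
  2^3 = 8
  3^4 = 81
  5^1 = 5
  7^3 = 343
Product = 8 * 81 * 5 * 343 = 1111320

1111320


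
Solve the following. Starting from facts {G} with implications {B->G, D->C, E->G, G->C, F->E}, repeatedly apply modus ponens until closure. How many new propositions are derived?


Initial facts: {G}
Apply modus ponens to closure:
  G and G->C  =>  C
Final known: {C, G}
New propositions: {C}
Count = 1

1


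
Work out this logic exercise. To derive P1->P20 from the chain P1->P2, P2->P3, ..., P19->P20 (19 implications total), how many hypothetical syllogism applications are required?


With 19 implications in a chain connecting 20 propositions:
P1->P2, P2->P3, ..., P19->P20
Steps needed = (number of implications) - 1 = 19 - 1 = 18

18


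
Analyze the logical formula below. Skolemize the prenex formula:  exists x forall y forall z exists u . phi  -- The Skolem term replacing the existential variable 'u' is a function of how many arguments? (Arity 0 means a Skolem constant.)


Quantifier prefix: exists x forall y forall z exists u
'u' is existentially quantified at position 4.
Universal variables preceding it: y, z
Skolem function arity = 2

2


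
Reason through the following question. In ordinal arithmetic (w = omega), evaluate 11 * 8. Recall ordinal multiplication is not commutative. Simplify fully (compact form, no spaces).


Compute 11 * 8.
Ordinal * is associative and left-distributive over +, but NOT commutative; for finite n>1, n*w = w but w*n stays w*n.
Both finite; ordinal * agrees with natural *: 11 * 8 = 88.
Result = 88

88


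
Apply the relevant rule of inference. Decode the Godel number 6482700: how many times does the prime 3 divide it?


Factorize 6482700 by dividing by 3 repeatedly.
Division steps: 3 divides 6482700 exactly 3 time(s).
Exponent of 3 = 3

3


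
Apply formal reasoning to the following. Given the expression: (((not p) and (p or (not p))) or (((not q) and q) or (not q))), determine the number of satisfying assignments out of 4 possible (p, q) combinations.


Check all 4 assignments:
p=0, q=0: 1
p=0, q=1: 1
p=1, q=0: 1
p=1, q=1: 0
Count of True = 3

3


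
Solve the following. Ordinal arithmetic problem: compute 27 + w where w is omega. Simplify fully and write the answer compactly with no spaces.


Compute 27 + w.
Ordinal + is associative but NOT commutative; for finite n>0, n + w = w but w + n stays w+n.
Any finite left addend is absorbed by w on the right: 27 + w = w.
Result = w

w


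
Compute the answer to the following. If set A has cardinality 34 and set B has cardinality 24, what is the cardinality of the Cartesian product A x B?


The Cartesian product A x B contains all ordered pairs (a, b).
|A x B| = |A| * |B| = 34 * 24 = 816

816


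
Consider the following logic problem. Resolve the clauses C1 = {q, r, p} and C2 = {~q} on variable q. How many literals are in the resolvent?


Remove q from C1 and ~q from C2.
C1 remainder: {r, p}
C2 remainder: {}
Union (resolvent): {p, r}
Resolvent has 2 literal(s).

2


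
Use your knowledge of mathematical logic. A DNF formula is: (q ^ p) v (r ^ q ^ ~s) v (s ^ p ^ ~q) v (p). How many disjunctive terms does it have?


A DNF formula is a disjunction of terms (conjunctions).
Terms are separated by v.
Counting the disjuncts: 4 terms.

4


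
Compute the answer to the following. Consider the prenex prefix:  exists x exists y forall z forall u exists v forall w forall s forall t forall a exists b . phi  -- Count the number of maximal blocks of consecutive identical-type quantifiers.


Quantifier-type sequence: E E A A E A A A A E  (A=forall, E=exists)
Group into maximal same-type runs:
  Ex2 | Ax2 | Ex1 | Ax4 | Ex1
Number of blocks = 5

5


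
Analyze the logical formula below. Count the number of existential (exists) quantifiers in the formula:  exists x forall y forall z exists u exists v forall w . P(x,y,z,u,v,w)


Quantifier prefix: exists x forall y forall z exists u exists v forall w
Mark each quantifier type:
  E U U E E U
Universal count = 3, Existential count = 3
Asked for existential (exists) quantifiers: 3

3


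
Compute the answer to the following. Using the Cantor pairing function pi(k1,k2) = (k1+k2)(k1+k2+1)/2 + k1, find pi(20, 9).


k1 + k2 = 29
(k1+k2)(k1+k2+1)/2 = 29 * 30 / 2 = 435
pi = 435 + 20 = 455

455


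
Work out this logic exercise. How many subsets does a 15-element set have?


The power set of a set with n elements has 2^n elements.
|P(S)| = 2^15 = 32768

32768


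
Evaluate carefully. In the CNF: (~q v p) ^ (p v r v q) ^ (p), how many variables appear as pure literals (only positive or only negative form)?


Check each variable for pure literal status:
p: pure positive
q: mixed (not pure)
r: pure positive
Pure literal count = 2

2


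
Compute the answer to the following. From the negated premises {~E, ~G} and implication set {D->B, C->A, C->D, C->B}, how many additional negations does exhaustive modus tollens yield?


Initial negated facts: {~E, ~G}
Apply modus tollens to closure:
  (no implication fires)
Final negated: {~E, ~G}
New negations: {(none)}
Count = 0

0


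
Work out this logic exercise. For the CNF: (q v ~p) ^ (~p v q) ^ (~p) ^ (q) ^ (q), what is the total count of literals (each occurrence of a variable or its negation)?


Counting literals in each clause:
Clause 1: 2 literal(s)
Clause 2: 2 literal(s)
Clause 3: 1 literal(s)
Clause 4: 1 literal(s)
Clause 5: 1 literal(s)
Total = 7

7


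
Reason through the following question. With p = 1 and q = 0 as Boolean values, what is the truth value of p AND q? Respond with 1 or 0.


p = 1, q = 0
Operation: p AND q
Evaluate: 1 AND 0 = 0

0


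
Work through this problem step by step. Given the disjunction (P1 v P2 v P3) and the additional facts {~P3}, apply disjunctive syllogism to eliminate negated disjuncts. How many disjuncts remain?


Original disjuncts (3): P1, P2, P3
Negated (eliminate): ~P3
Remaining disjuncts: P1, P2
Count = 3 - 1 = 2

2


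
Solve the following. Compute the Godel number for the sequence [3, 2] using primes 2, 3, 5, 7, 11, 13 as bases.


Encode each element as an exponent of the corresponding prime:
  2^3 = 8
  3^2 = 9
Product = 8 * 9 = 72

72


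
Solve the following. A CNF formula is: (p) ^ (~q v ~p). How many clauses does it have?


A CNF formula is a conjunction of clauses.
Clauses are separated by ^.
Counting the conjuncts: 2 clauses.

2


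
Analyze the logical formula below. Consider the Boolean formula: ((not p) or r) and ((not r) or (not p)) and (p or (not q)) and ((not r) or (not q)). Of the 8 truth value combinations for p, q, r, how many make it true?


Evaluate all 8 assignments for p, q, r:
p=0, q=0, r=0: 1
p=0, q=0, r=1: 1
p=0, q=1, r=0: 0
p=0, q=1, r=1: 0
p=1, q=0, r=0: 0
p=1, q=0, r=1: 0
p=1, q=1, r=0: 0
p=1, q=1, r=1: 0
Satisfying count = 2

2


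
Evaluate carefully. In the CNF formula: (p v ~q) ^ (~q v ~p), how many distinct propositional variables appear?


Identify each variable that appears in the formula.
Variables found: p, q
Count = 2

2


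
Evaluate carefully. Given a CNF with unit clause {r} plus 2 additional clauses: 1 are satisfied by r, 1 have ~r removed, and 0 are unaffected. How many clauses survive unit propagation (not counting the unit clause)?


Satisfied (removed): 1
Shortened (remain): 1
Unchanged (remain): 0
Remaining = 1 + 0 = 1

1


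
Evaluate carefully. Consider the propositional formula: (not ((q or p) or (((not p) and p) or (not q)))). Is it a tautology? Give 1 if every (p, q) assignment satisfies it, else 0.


Check all 4 assignments:
p=0, q=0: 0
p=0, q=1: 0
p=1, q=0: 0
p=1, q=1: 0
Satisfying count = 0/4.
Tautology iff count = 4: no.

0


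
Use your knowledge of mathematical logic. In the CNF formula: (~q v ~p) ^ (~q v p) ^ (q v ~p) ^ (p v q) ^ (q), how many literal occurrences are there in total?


Counting literals in each clause:
Clause 1: 2 literal(s)
Clause 2: 2 literal(s)
Clause 3: 2 literal(s)
Clause 4: 2 literal(s)
Clause 5: 1 literal(s)
Total = 9

9


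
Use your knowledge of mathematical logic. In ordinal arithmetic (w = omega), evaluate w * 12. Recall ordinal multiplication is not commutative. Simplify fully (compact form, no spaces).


Compute w * 12.
Ordinal * is associative and left-distributive over +, but NOT commutative; for finite n>1, n*w = w but w*n stays w*n.
w * 12 means 12 copies of w concatenated: w*12.
Result = w*12

w*12


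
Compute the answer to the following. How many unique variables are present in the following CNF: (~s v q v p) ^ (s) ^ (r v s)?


Identify each variable that appears in the formula.
Variables found: p, q, r, s
Count = 4

4


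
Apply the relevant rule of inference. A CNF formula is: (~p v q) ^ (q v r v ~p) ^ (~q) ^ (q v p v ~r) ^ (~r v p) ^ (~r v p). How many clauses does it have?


A CNF formula is a conjunction of clauses.
Clauses are separated by ^.
Counting the conjuncts: 6 clauses.

6


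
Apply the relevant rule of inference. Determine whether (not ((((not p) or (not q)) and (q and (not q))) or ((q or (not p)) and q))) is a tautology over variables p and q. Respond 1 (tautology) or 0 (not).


Check all 4 assignments:
p=0, q=0: 1
p=0, q=1: 0
p=1, q=0: 1
p=1, q=1: 0
Satisfying count = 2/4.
Tautology iff count = 4: no.

0


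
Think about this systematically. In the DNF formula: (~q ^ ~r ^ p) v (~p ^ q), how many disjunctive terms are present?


A DNF formula is a disjunction of terms (conjunctions).
Terms are separated by v.
Counting the disjuncts: 2 terms.

2


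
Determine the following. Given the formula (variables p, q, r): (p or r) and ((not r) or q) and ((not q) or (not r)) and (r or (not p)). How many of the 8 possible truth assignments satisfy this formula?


Evaluate all 8 assignments for p, q, r:
p=0, q=0, r=0: 0
p=0, q=0, r=1: 0
p=0, q=1, r=0: 0
p=0, q=1, r=1: 0
p=1, q=0, r=0: 0
p=1, q=0, r=1: 0
p=1, q=1, r=0: 0
p=1, q=1, r=1: 0
Satisfying count = 0

0


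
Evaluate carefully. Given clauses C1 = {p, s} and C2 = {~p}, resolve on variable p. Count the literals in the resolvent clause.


Remove p from C1 and ~p from C2.
C1 remainder: {s}
C2 remainder: {}
Union (resolvent): {s}
Resolvent has 1 literal(s).

1


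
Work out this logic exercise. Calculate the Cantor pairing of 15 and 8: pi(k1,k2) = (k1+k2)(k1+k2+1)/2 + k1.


k1 + k2 = 23
(k1+k2)(k1+k2+1)/2 = 23 * 24 / 2 = 276
pi = 276 + 15 = 291

291


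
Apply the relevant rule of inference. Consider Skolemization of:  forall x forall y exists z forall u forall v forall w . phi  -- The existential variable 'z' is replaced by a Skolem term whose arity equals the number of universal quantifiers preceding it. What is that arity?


Quantifier prefix: forall x forall y exists z forall u forall v forall w
'z' is existentially quantified at position 3.
Universal variables preceding it: x, y
Skolem function arity = 2

2


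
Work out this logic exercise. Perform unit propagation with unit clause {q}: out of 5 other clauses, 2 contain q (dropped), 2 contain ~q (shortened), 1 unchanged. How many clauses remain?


Satisfied (removed): 2
Shortened (remain): 2
Unchanged (remain): 1
Remaining = 2 + 1 = 3

3


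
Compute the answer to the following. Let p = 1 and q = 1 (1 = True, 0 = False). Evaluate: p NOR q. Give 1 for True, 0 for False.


p = 1, q = 1
Operation: p NOR q
Evaluate: 1 NOR 1 = 0

0


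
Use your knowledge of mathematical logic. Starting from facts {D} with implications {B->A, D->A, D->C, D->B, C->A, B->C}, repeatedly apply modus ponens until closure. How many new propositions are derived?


Initial facts: {D}
Apply modus ponens to closure:
  D and D->A  =>  A
  D and D->C  =>  C
  D and D->B  =>  B
Final known: {A, B, C, D}
New propositions: {A, B, C}
Count = 3

3


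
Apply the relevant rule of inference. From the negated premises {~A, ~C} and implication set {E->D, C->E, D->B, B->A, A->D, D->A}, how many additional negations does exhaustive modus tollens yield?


Initial negated facts: {~A, ~C}
Apply modus tollens to closure:
  ~A and B->A  =>  ~B
  ~A and D->A  =>  ~D
  ~D and E->D  =>  ~E
Final negated: {~A, ~B, ~C, ~D, ~E}
New negations: {~B, ~D, ~E}
Count = 3

3


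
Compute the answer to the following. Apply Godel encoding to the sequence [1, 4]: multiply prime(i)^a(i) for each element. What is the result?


Encode each element as an exponent of the corresponding prime:
  2^1 = 2
  3^4 = 81
Product = 2 * 81 = 162

162


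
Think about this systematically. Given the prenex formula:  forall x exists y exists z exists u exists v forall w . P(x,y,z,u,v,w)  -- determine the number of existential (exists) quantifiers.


Quantifier prefix: forall x exists y exists z exists u exists v forall w
Mark each quantifier type:
  U E E E E U
Universal count = 2, Existential count = 4
Asked for existential (exists) quantifiers: 4

4


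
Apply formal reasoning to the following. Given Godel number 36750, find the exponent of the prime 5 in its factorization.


Factorize 36750 by dividing by 5 repeatedly.
Division steps: 5 divides 36750 exactly 3 time(s).
Exponent of 5 = 3

3


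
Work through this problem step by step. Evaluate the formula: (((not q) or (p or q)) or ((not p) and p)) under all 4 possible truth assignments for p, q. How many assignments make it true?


Check all 4 assignments:
p=0, q=0: 1
p=0, q=1: 1
p=1, q=0: 1
p=1, q=1: 1
Count of True = 4

4


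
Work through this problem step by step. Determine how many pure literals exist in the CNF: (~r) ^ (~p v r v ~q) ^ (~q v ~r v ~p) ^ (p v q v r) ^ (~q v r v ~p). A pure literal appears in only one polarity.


Check each variable for pure literal status:
p: mixed (not pure)
q: mixed (not pure)
r: mixed (not pure)
Pure literal count = 0

0


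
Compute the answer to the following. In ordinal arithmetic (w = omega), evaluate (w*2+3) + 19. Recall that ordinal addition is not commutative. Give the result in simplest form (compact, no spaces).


Compute (w*2+3) + 19.
Ordinal + is associative but NOT commutative; for finite n>0, n + w = w but w + n stays w+n.
By associativity: (w*2+3) + 19 = w*2 + (3+19) = w*2+22.
Result = w*2+22

w*2+22


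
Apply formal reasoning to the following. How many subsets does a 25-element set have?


The power set of a set with n elements has 2^n elements.
|P(S)| = 2^25 = 33554432

33554432


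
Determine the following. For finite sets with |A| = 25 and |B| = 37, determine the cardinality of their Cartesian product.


The Cartesian product A x B contains all ordered pairs (a, b).
|A x B| = |A| * |B| = 25 * 37 = 925

925


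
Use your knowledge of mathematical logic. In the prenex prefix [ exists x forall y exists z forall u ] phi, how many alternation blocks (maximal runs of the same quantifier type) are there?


Quantifier-type sequence: E A E A  (A=forall, E=exists)
Group into maximal same-type runs:
  Ex1 | Ax1 | Ex1 | Ax1
Number of blocks = 4

4


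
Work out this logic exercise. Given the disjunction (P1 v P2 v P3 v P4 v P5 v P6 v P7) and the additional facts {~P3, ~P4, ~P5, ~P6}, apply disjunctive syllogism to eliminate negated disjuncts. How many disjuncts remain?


Original disjuncts (7): P1, P2, P3, P4, P5, P6, P7
Negated (eliminate): ~P3, ~P4, ~P5, ~P6
Remaining disjuncts: P1, P2, P7
Count = 7 - 4 = 3

3


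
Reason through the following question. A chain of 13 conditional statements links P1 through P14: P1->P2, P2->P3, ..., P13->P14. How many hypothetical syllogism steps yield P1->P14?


With 13 implications in a chain connecting 14 propositions:
P1->P2, P2->P3, ..., P13->P14
Steps needed = (number of implications) - 1 = 13 - 1 = 12

12


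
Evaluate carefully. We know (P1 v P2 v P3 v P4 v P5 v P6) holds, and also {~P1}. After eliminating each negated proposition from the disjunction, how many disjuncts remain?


Original disjuncts (6): P1, P2, P3, P4, P5, P6
Negated (eliminate): ~P1
Remaining disjuncts: P2, P3, P4, P5, P6
Count = 6 - 1 = 5

5


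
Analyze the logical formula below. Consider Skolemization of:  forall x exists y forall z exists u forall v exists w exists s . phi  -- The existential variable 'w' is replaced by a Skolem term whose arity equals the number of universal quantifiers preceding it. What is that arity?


Quantifier prefix: forall x exists y forall z exists u forall v exists w exists s
'w' is existentially quantified at position 6.
Universal variables preceding it: x, z, v
Skolem function arity = 3

3


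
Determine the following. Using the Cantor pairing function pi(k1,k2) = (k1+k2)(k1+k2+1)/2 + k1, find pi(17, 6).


k1 + k2 = 23
(k1+k2)(k1+k2+1)/2 = 23 * 24 / 2 = 276
pi = 276 + 17 = 293

293


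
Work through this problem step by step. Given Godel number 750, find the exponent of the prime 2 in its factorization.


Factorize 750 by dividing by 2 repeatedly.
Division steps: 2 divides 750 exactly 1 time(s).
Exponent of 2 = 1

1


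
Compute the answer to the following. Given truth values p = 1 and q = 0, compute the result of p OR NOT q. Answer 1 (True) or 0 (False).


p = 1, q = 0
Operation: p OR NOT q
Evaluate: 1 OR NOT 0 = 1

1


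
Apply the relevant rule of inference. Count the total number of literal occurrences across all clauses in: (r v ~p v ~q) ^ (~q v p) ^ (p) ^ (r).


Counting literals in each clause:
Clause 1: 3 literal(s)
Clause 2: 2 literal(s)
Clause 3: 1 literal(s)
Clause 4: 1 literal(s)
Total = 7

7


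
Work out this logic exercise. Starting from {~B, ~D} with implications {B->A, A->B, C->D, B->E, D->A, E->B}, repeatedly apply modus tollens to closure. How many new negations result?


Initial negated facts: {~B, ~D}
Apply modus tollens to closure:
  ~B and A->B  =>  ~A
  ~D and C->D  =>  ~C
  ~B and E->B  =>  ~E
Final negated: {~A, ~B, ~C, ~D, ~E}
New negations: {~A, ~C, ~E}
Count = 3

3


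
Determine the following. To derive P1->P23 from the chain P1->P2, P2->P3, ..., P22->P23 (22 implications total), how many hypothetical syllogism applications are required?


With 22 implications in a chain connecting 23 propositions:
P1->P2, P2->P3, ..., P22->P23
Steps needed = (number of implications) - 1 = 22 - 1 = 21

21


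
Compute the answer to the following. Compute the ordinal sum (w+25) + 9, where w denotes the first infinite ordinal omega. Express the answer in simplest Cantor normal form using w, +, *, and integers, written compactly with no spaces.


Compute (w+25) + 9.
Ordinal + is associative but NOT commutative; for finite n>0, n + w = w but w + n stays w+n.
By associativity: (w+25) + 9 = w + (25+9) = w+34.
Result = w+34

w+34


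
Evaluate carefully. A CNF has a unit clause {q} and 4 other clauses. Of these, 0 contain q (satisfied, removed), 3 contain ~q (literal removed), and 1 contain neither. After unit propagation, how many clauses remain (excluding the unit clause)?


Satisfied (removed): 0
Shortened (remain): 3
Unchanged (remain): 1
Remaining = 3 + 1 = 4

4


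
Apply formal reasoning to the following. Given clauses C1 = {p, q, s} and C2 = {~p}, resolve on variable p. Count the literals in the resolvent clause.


Remove p from C1 and ~p from C2.
C1 remainder: {q, s}
C2 remainder: {}
Union (resolvent): {q, s}
Resolvent has 2 literal(s).

2


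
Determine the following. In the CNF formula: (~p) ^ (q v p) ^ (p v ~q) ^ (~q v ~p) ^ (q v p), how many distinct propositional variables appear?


Identify each variable that appears in the formula.
Variables found: p, q
Count = 2

2


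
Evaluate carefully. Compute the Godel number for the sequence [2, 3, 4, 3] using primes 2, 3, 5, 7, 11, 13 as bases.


Encode each element as an exponent of the corresponding prime:
  2^2 = 4
  3^3 = 27
  5^4 = 625
  7^3 = 343
Product = 4 * 27 * 625 * 343 = 23152500

23152500


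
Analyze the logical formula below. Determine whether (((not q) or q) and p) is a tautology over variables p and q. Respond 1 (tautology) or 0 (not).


Check all 4 assignments:
p=0, q=0: 0
p=0, q=1: 0
p=1, q=0: 1
p=1, q=1: 1
Satisfying count = 2/4.
Tautology iff count = 4: no.

0


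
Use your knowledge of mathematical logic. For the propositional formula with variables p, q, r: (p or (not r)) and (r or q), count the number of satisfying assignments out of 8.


Evaluate all 8 assignments for p, q, r:
p=0, q=0, r=0: 0
p=0, q=0, r=1: 0
p=0, q=1, r=0: 1
p=0, q=1, r=1: 0
p=1, q=0, r=0: 0
p=1, q=0, r=1: 1
p=1, q=1, r=0: 1
p=1, q=1, r=1: 1
Satisfying count = 4

4


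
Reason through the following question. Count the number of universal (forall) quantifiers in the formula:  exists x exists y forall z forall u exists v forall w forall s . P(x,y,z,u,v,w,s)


Quantifier prefix: exists x exists y forall z forall u exists v forall w forall s
Mark each quantifier type:
  E E U U E U U
Universal count = 4, Existential count = 3
Asked for universal (forall) quantifiers: 4

4


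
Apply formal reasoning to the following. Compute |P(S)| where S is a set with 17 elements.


The power set of a set with n elements has 2^n elements.
|P(S)| = 2^17 = 131072

131072


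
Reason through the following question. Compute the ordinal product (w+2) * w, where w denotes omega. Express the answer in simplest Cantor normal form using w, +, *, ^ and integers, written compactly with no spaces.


Compute (w+2) * w.
Ordinal * is associative and left-distributive over +, but NOT commutative; for finite n>1, n*w = w but w*n stays w*n.
(w+2) * w = sup{(w+2)*k : k<w} = sup{w*k+2} = w^2 (the +2 tail is absorbed in the limit).
Result = w^2

w^2


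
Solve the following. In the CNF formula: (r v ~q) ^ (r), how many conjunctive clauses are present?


A CNF formula is a conjunction of clauses.
Clauses are separated by ^.
Counting the conjuncts: 2 clauses.

2


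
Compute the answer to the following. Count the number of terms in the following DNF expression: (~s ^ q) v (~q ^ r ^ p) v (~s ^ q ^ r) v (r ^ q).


A DNF formula is a disjunction of terms (conjunctions).
Terms are separated by v.
Counting the disjuncts: 4 terms.

4


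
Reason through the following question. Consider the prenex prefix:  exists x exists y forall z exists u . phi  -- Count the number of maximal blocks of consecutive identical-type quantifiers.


Quantifier-type sequence: E E A E  (A=forall, E=exists)
Group into maximal same-type runs:
  Ex2 | Ax1 | Ex1
Number of blocks = 3

3


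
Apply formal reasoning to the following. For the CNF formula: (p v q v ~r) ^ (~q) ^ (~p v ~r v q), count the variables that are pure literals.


Check each variable for pure literal status:
p: mixed (not pure)
q: mixed (not pure)
r: pure negative
Pure literal count = 1

1


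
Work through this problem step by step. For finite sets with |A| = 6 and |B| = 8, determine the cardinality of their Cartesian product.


The Cartesian product A x B contains all ordered pairs (a, b).
|A x B| = |A| * |B| = 6 * 8 = 48

48


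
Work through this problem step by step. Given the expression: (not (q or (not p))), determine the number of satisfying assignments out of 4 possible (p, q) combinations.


Check all 4 assignments:
p=0, q=0: 0
p=0, q=1: 0
p=1, q=0: 1
p=1, q=1: 0
Count of True = 1

1


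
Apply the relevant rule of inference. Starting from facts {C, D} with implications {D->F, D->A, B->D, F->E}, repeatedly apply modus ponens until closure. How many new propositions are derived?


Initial facts: {C, D}
Apply modus ponens to closure:
  D and D->F  =>  F
  D and D->A  =>  A
  F and F->E  =>  E
Final known: {A, C, D, E, F}
New propositions: {A, E, F}
Count = 3

3


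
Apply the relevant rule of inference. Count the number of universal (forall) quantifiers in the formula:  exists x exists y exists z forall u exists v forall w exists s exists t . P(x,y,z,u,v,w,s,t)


Quantifier prefix: exists x exists y exists z forall u exists v forall w exists s exists t
Mark each quantifier type:
  E E E U E U E E
Universal count = 2, Existential count = 6
Asked for universal (forall) quantifiers: 2

2


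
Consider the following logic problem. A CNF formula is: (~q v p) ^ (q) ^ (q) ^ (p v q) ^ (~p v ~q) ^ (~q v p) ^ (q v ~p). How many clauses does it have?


A CNF formula is a conjunction of clauses.
Clauses are separated by ^.
Counting the conjuncts: 7 clauses.

7


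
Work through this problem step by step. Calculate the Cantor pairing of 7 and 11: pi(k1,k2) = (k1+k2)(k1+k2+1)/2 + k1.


k1 + k2 = 18
(k1+k2)(k1+k2+1)/2 = 18 * 19 / 2 = 171
pi = 171 + 7 = 178

178


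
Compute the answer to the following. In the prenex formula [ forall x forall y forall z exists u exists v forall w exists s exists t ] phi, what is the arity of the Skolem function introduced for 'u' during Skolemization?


Quantifier prefix: forall x forall y forall z exists u exists v forall w exists s exists t
'u' is existentially quantified at position 4.
Universal variables preceding it: x, y, z
Skolem function arity = 3

3


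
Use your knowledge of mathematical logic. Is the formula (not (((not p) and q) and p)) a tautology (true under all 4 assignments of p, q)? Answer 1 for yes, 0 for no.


Check all 4 assignments:
p=0, q=0: 1
p=0, q=1: 1
p=1, q=0: 1
p=1, q=1: 1
Satisfying count = 4/4.
Tautology iff count = 4: yes.

1


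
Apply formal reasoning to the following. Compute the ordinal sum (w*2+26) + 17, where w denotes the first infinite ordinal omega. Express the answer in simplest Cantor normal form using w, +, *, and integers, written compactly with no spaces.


Compute (w*2+26) + 17.
Ordinal + is associative but NOT commutative; for finite n>0, n + w = w but w + n stays w+n.
By associativity: (w*2+26) + 17 = w*2 + (26+17) = w*2+43.
Result = w*2+43

w*2+43


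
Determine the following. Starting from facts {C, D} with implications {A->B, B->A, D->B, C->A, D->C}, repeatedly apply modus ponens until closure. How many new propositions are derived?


Initial facts: {C, D}
Apply modus ponens to closure:
  D and D->B  =>  B
  C and C->A  =>  A
Final known: {A, B, C, D}
New propositions: {A, B}
Count = 2

2


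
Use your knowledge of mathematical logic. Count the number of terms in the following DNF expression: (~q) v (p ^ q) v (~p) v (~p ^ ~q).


A DNF formula is a disjunction of terms (conjunctions).
Terms are separated by v.
Counting the disjuncts: 4 terms.

4


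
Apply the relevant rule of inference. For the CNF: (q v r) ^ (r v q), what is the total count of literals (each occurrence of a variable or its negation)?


Counting literals in each clause:
Clause 1: 2 literal(s)
Clause 2: 2 literal(s)
Total = 4

4


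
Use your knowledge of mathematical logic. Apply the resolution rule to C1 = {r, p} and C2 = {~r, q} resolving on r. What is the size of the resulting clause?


Remove r from C1 and ~r from C2.
C1 remainder: {p}
C2 remainder: {q}
Union (resolvent): {p, q}
Resolvent has 2 literal(s).

2


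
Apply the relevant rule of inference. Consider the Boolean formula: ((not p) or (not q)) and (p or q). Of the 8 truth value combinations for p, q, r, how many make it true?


Evaluate all 8 assignments for p, q, r:
p=0, q=0, r=0: 0
p=0, q=0, r=1: 0
p=0, q=1, r=0: 1
p=0, q=1, r=1: 1
p=1, q=0, r=0: 1
p=1, q=0, r=1: 1
p=1, q=1, r=0: 0
p=1, q=1, r=1: 0
Satisfying count = 4

4


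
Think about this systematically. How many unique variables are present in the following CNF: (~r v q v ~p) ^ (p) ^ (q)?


Identify each variable that appears in the formula.
Variables found: p, q, r
Count = 3

3


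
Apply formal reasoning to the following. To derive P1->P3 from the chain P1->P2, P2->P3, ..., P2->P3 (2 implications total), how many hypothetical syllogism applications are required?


With 2 implications in a chain connecting 3 propositions:
P1->P2, P2->P3, ..., P2->P3
Steps needed = (number of implications) - 1 = 2 - 1 = 1

1


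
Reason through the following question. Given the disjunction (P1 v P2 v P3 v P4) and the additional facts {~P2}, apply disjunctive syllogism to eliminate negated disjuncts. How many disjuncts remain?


Original disjuncts (4): P1, P2, P3, P4
Negated (eliminate): ~P2
Remaining disjuncts: P1, P3, P4
Count = 4 - 1 = 3

3
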